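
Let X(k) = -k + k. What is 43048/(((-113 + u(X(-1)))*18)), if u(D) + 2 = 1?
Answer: -10762/513 ≈ -20.979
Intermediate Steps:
X(k) = 0
u(D) = -1 (u(D) = -2 + 1 = -1)
43048/(((-113 + u(X(-1)))*18)) = 43048/(((-113 - 1)*18)) = 43048/((-114*18)) = 43048/(-2052) = 43048*(-1/2052) = -10762/513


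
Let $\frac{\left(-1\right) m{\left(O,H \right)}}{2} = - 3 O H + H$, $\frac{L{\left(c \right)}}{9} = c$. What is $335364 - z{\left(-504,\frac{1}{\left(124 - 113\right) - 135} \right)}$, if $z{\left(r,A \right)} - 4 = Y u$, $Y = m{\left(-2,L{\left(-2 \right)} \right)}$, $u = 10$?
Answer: $332840$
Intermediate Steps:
$L{\left(c \right)} = 9 c$
$m{\left(O,H \right)} = - 2 H + 6 H O$ ($m{\left(O,H \right)} = - 2 \left(- 3 O H + H\right) = - 2 \left(- 3 H O + H\right) = - 2 \left(H - 3 H O\right) = - 2 H + 6 H O$)
$Y = 252$ ($Y = 2 \cdot 9 \left(-2\right) \left(-1 + 3 \left(-2\right)\right) = 2 \left(-18\right) \left(-1 - 6\right) = 2 \left(-18\right) \left(-7\right) = 252$)
$z{\left(r,A \right)} = 2524$ ($z{\left(r,A \right)} = 4 + 252 \cdot 10 = 4 + 2520 = 2524$)
$335364 - z{\left(-504,\frac{1}{\left(124 - 113\right) - 135} \right)} = 335364 - 2524 = 332840$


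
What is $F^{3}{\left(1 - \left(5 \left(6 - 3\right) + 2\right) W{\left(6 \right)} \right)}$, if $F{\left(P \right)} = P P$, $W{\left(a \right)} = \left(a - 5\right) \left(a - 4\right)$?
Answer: $1291467969$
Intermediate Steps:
$W{\left(a \right)} = \left(-5 + a\right) \left(-4 + a\right)$
$F{\left(P \right)} = P^{2}$
$F^{3}{\left(1 - \left(5 \left(6 - 3\right) + 2\right) W{\left(6 \right)} \right)} = \left(\left(1 - \left(5 \left(6 - 3\right) + 2\right) \left(20 + 6^{2} - 54\right)\right)^{2}\right)^{3} = \left(\left(1 - \left(5 \cdot 3 + 2\right) \left(20 + 36 - 54\right)\right)^{2}\right)^{3} = \left(\left(1 - \left(15 + 2\right) 2\right)^{2}\right)^{3} = \left(\left(1 - 17 \cdot 2\right)^{2}\right)^{3} = \left(\left(1 - 34\right)^{2}\right)^{3} = \left(\left(-33\right)^{2}\right)^{3} = 1089^{3} = 1291467969$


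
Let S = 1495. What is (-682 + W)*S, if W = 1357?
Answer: 1009125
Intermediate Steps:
(-682 + W)*S = (-682 + 1357)*1495 = 675*1495 = 1009125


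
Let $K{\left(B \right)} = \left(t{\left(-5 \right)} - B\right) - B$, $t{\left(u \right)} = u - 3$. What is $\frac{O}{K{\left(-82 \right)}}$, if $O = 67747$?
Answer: $\frac{67747}{156} \approx 434.28$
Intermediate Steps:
$t{\left(u \right)} = -3 + u$
$K{\left(B \right)} = -8 - 2 B$ ($K{\left(B \right)} = \left(\left(-3 - 5\right) - B\right) - B = \left(-8 - B\right) - B = -8 - 2 B$)
$\frac{O}{K{\left(-82 \right)}} = \frac{67747}{-8 - -164} = \frac{67747}{-8 + 164} = \frac{67747}{156}$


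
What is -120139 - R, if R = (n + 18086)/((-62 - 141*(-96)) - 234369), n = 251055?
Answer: -26537835264/220895 ≈ -1.2014e+5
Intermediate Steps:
R = -269141/220895 (R = (251055 + 18086)/((-62 - 141*(-96)) - 234369) = 269141/((-62 + 13536) - 234369) = 269141/(13474 - 234369) = 269141/(-220895) = 269141*(-1/220895) = -269141/220895 ≈ -1.2184)
-120139 - R = -120139 - 1*(-269141/220895) = -120139 + 269141/220895 = -26537835264/220895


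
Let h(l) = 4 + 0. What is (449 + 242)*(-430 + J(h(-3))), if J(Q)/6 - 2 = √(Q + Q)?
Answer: -288838 + 8292*√2 ≈ -2.7711e+5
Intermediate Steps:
h(l) = 4
J(Q) = 12 + 6*√2*√Q (J(Q) = 12 + 6*√(Q + Q) = 12 + 6*√(2*Q) = 12 + 6*(√2*√Q) = 12 + 6*√2*√Q)
(449 + 242)*(-430 + J(h(-3))) = (449 + 242)*(-430 + (12 + 6*√2*√4)) = 691*(-430 + (12 + 6*√2*2)) = 691*(-430 + (12 + 12*√2)) = 691*(-418 + 12*√2) = -288838 + 8292*√2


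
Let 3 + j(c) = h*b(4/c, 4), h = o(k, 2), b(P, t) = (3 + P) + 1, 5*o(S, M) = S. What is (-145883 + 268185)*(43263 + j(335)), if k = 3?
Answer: 8862557192664/1675 ≈ 5.2911e+9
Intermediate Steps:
o(S, M) = S/5
b(P, t) = 4 + P
h = 3/5 (h = (1/5)*3 = 3/5 ≈ 0.60000)
j(c) = -3/5 + 12/(5*c) (j(c) = -3 + 3*(4 + 4/c)/5 = -3 + (12/5 + 12/(5*c)) = -3/5 + 12/(5*c))
(-145883 + 268185)*(43263 + j(335)) = (-145883 + 268185)*(43263 + (3/5)*(4 - 1*335)/335) = 122302*(43263 + (3/5)*(1/335)*(4 - 335)) = 122302*(43263 + (3/5)*(1/335)*(-331)) = 122302*(43263 - 993/1675) = 122302*(72464532/1675) = 8862557192664/1675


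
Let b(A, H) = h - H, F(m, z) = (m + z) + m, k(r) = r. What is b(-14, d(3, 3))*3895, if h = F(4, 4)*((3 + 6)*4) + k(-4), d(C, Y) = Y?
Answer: 1655375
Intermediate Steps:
F(m, z) = z + 2*m
h = 428 (h = (4 + 2*4)*((3 + 6)*4) - 4 = (4 + 8)*(9*4) - 4 = 12*36 - 4 = 432 - 4 = 428)
b(A, H) = 428 - H
b(-14, d(3, 3))*3895 = (428 - 1*3)*3895 = (428 - 3)*3895 = 425*3895 = 1655375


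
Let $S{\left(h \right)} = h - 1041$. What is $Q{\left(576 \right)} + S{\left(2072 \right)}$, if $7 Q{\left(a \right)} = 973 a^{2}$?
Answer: $46117895$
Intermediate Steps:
$S{\left(h \right)} = -1041 + h$ ($S{\left(h \right)} = h - 1041 = -1041 + h$)
$Q{\left(a \right)} = 139 a^{2}$ ($Q{\left(a \right)} = \frac{973 a^{2}}{7} = 139 a^{2}$)
$Q{\left(576 \right)} + S{\left(2072 \right)} = 139 \cdot 576^{2} + \left(-1041 + 2072\right) = 139 \cdot 331776 + 1031 = 46116864 + 1031 = 46117895$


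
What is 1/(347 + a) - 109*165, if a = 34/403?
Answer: -2515651472/139875 ≈ -17985.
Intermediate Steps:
a = 34/403 (a = 34*(1/403) = 34/403 ≈ 0.084367)
1/(347 + a) - 109*165 = 1/(347 + 34/403) - 109*165 = 1/(139875/403) - 17985 = 403/139875 - 17985 = -2515651472/139875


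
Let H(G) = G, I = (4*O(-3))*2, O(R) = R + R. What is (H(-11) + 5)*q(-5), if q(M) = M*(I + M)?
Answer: -1590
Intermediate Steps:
O(R) = 2*R
I = -48 (I = (4*(2*(-3)))*2 = (4*(-6))*2 = -24*2 = -48)
q(M) = M*(-48 + M)
(H(-11) + 5)*q(-5) = (-11 + 5)*(-5*(-48 - 5)) = -(-30)*(-53) = -6*265 = -1590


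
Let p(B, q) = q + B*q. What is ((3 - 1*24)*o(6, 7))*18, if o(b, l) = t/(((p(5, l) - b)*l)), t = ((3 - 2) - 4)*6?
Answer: 27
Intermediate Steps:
t = -18 (t = (1 - 4)*6 = -3*6 = -18)
o(b, l) = -18/(l*(-b + 6*l)) (o(b, l) = -18*1/(l*(l*(1 + 5) - b)) = -18*1/(l*(l*6 - b)) = -18*1/(l*(6*l - b)) = -18*1/(l*(-b + 6*l)) = -18/(l*(-b + 6*l)))
((3 - 1*24)*o(6, 7))*18 = ((3 - 1*24)*(18/(7*(6 - 6*7))))*18 = ((3 - 24)*(18*(⅐)/(6 - 42)))*18 = -378/(7*(-36))*18 = -378*(-1)/(7*36)*18 = -21*(-1/14)*18 = (3/2)*18 = 27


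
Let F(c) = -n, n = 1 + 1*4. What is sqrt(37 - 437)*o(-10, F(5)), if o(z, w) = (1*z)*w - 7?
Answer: 860*I ≈ 860.0*I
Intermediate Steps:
n = 5 (n = 1 + 4 = 5)
F(c) = -5 (F(c) = -1*5 = -5)
o(z, w) = -7 + w*z (o(z, w) = z*w - 7 = w*z - 7 = -7 + w*z)
sqrt(37 - 437)*o(-10, F(5)) = sqrt(37 - 437)*(-7 - 5*(-10)) = sqrt(-400)*(-7 + 50) = (20*I)*43 = 860*I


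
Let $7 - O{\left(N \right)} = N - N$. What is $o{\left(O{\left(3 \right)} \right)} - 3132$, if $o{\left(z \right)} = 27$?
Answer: $-3105$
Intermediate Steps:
$O{\left(N \right)} = 7$ ($O{\left(N \right)} = 7 - \left(N - N\right) = 7 - 0 = 7 + 0 = 7$)
$o{\left(O{\left(3 \right)} \right)} - 3132 = 27 - 3132 = -3105$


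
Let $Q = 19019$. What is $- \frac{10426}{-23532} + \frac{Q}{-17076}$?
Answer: $- \frac{7486687}{11162012} \approx -0.67073$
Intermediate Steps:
$- \frac{10426}{-23532} + \frac{Q}{-17076} = - \frac{10426}{-23532} + \frac{19019}{-17076} = \left(-10426\right) \left(- \frac{1}{23532}\right) + 19019 \left(- \frac{1}{17076}\right) = \frac{5213}{11766} - \frac{19019}{17076} = - \frac{7486687}{11162012}$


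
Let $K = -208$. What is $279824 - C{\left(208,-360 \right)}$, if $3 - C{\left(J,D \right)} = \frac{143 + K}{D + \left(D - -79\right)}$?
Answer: $\frac{179365326}{641} \approx 2.7982 \cdot 10^{5}$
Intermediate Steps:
$C{\left(J,D \right)} = 3 + \frac{65}{79 + 2 D}$ ($C{\left(J,D \right)} = 3 - \frac{143 - 208}{D + \left(D - -79\right)} = 3 - - \frac{65}{D + \left(D + 79\right)} = 3 - - \frac{65}{D + \left(79 + D\right)} = 3 - - \frac{65}{79 + 2 D} = 3 + \frac{65}{79 + 2 D}$)
$279824 - C{\left(208,-360 \right)} = 279824 - \frac{2 \left(151 + 3 \left(-360\right)\right)}{79 + 2 \left(-360\right)} = 279824 - \frac{2 \left(151 - 1080\right)}{79 - 720} = 279824 - 2 \frac{1}{-641} \left(-929\right) = 279824 - 2 \left(- \frac{1}{641}\right) \left(-929\right) = 279824 - \frac{1858}{641} = \frac{179365326}{641}$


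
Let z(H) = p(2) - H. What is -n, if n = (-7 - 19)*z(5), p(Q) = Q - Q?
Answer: -130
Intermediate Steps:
p(Q) = 0
z(H) = -H (z(H) = 0 - H = -H)
n = 130 (n = (-7 - 19)*(-1*5) = -26*(-5) = 130)
-n = -1*130 = -130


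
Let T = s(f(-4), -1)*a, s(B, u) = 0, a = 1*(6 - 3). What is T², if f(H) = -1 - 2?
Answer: 0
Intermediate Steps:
f(H) = -3
a = 3 (a = 1*3 = 3)
T = 0 (T = 0*3 = 0)
T² = 0² = 0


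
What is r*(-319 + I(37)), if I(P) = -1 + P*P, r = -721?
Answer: -756329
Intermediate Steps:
I(P) = -1 + P²
r*(-319 + I(37)) = -721*(-319 + (-1 + 37²)) = -721*(-319 + (-1 + 1369)) = -721*(-319 + 1368) = -721*1049 = -756329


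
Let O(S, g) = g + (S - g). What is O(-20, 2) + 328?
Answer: 308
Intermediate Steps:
O(S, g) = S
O(-20, 2) + 328 = -20 + 328 = 308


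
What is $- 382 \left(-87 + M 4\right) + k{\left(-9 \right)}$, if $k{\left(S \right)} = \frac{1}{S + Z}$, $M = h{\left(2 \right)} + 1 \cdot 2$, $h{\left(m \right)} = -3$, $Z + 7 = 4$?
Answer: $\frac{417143}{12} \approx 34762.0$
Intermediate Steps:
$Z = -3$ ($Z = -7 + 4 = -3$)
$M = -1$ ($M = -3 + 1 \cdot 2 = -3 + 2 = -1$)
$k{\left(S \right)} = \frac{1}{-3 + S}$ ($k{\left(S \right)} = \frac{1}{S - 3} = \frac{1}{-3 + S}$)
$- 382 \left(-87 + M 4\right) + k{\left(-9 \right)} = - 382 \left(-87 - 4\right) + \frac{1}{-3 - 9} = - 382 \left(-87 - 4\right) + \frac{1}{-12} = \left(-382\right) \left(-91\right) - \frac{1}{12} = 34762 - \frac{1}{12} = \frac{417143}{12}$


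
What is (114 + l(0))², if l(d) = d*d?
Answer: 12996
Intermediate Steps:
l(d) = d²
(114 + l(0))² = (114 + 0²)² = (114 + 0)² = 114² = 12996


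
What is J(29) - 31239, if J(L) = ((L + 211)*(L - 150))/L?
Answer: -934971/29 ≈ -32240.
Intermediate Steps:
J(L) = (-150 + L)*(211 + L)/L (J(L) = ((211 + L)*(-150 + L))/L = ((-150 + L)*(211 + L))/L = (-150 + L)*(211 + L)/L)
J(29) - 31239 = (61 + 29 - 31650/29) - 31239 = -29040/29 - 31239 = -934971/29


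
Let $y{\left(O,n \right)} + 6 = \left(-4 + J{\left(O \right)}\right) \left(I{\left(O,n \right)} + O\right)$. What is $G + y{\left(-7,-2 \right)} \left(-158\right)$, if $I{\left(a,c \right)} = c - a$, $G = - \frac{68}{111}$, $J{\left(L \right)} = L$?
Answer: $- \frac{280676}{111} \approx -2528.6$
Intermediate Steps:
$G = - \frac{68}{111}$ ($G = \left(-68\right) \frac{1}{111} = - \frac{68}{111} \approx -0.61261$)
$y{\left(O,n \right)} = -6 + n \left(-4 + O\right)$ ($y{\left(O,n \right)} = -6 + \left(-4 + O\right) \left(\left(n - O\right) + O\right) = -6 + \left(-4 + O\right) n = -6 + n \left(-4 + O\right)$)
$G + y{\left(-7,-2 \right)} \left(-158\right) = - \frac{68}{111} + \left(-6 - -8 - -14\right) \left(-158\right) = - \frac{68}{111} + \left(-6 + 8 + 14\right) \left(-158\right) = - \frac{68}{111} + 16 \left(-158\right) = - \frac{68}{111} - 2528 = - \frac{280676}{111}$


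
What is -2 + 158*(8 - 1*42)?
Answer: -5374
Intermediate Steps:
-2 + 158*(8 - 1*42) = -2 + 158*(8 - 42) = -2 + 158*(-34) = -2 - 5372 = -5374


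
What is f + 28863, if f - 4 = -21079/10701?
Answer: 308884688/10701 ≈ 28865.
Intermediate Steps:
f = 21725/10701 (f = 4 - 21079/10701 = 21725/10701 ≈ 2.0302)
f + 28863 = 21725/10701 + 28863 = 308884688/10701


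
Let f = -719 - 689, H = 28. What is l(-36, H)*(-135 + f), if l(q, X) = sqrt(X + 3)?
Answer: -1543*sqrt(31) ≈ -8591.1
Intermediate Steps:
l(q, X) = sqrt(3 + X)
f = -1408
l(-36, H)*(-135 + f) = sqrt(3 + 28)*(-135 - 1408) = sqrt(31)*(-1543) = -1543*sqrt(31)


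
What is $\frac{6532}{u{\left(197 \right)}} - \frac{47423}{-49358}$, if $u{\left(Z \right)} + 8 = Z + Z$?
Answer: $\frac{170355867}{9526094} \approx 17.883$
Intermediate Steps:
$u{\left(Z \right)} = -8 + 2 Z$ ($u{\left(Z \right)} = -8 + \left(Z + Z\right) = -8 + 2 Z$)
$\frac{6532}{u{\left(197 \right)}} - \frac{47423}{-49358} = \frac{6532}{-8 + 2 \cdot 197} - \frac{47423}{-49358} = \frac{6532}{-8 + 394} - - \frac{47423}{49358} = \frac{6532}{386} + \frac{47423}{49358} = 6532 \cdot \frac{1}{386} + \frac{47423}{49358} = \frac{3266}{193} + \frac{47423}{49358} = \frac{170355867}{9526094}$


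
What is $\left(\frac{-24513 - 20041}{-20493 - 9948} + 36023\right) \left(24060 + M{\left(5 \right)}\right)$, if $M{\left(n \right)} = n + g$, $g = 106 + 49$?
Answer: $\frac{26560153281340}{30441} \approx 8.7251 \cdot 10^{8}$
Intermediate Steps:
$g = 155$
$M{\left(n \right)} = 155 + n$ ($M{\left(n \right)} = n + 155 = 155 + n$)
$\left(\frac{-24513 - 20041}{-20493 - 9948} + 36023\right) \left(24060 + M{\left(5 \right)}\right) = \left(\frac{-24513 - 20041}{-20493 - 9948} + 36023\right) \left(24060 + \left(155 + 5\right)\right) = \left(- \frac{44554}{-30441} + 36023\right) \left(24060 + 160\right) = \left(\left(-44554\right) \left(- \frac{1}{30441}\right) + 36023\right) 24220 = \left(\frac{44554}{30441} + 36023\right) 24220 = \frac{1096620697}{30441} \cdot 24220 = \frac{26560153281340}{30441}$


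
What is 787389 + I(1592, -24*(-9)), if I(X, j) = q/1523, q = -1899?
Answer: 1199191548/1523 ≈ 7.8739e+5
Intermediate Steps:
I(X, j) = -1899/1523
787389 + I(1592, -24*(-9)) = 787389 - 1899/1523 = 1199191548/1523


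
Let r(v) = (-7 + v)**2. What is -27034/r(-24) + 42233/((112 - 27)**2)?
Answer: -154734737/6943225 ≈ -22.286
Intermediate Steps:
-27034/r(-24) + 42233/((112 - 27)**2) = -27034/(-7 - 24)**2 + 42233/((112 - 27)**2) = -27034/((-31)**2) + 42233/(85**2) = -27034/961 + 42233/7225 = -154734737/6943225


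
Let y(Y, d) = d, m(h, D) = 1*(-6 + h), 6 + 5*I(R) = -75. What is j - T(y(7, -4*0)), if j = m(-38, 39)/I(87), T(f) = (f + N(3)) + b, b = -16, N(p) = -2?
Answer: 1678/81 ≈ 20.716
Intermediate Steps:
I(R) = -81/5 (I(R) = -6/5 + (1/5)*(-75) = -6/5 - 15 = -81/5)
m(h, D) = -6 + h
T(f) = -18 + f (T(f) = (f - 2) - 16 = (-2 + f) - 16 = -18 + f)
j = 220/81 (j = (-6 - 38)/(-81/5) = -44*(-5/81) = 220/81 ≈ 2.7160)
j - T(y(7, -4*0)) = 220/81 - (-18 - 4*0) = 220/81 - (-18 + 0) = 220/81 - 1*(-18) = 220/81 + 18 = 1678/81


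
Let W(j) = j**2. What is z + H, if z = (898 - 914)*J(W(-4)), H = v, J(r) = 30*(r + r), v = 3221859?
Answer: 3206499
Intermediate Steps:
J(r) = 60*r (J(r) = 30*(2*r) = 60*r)
H = 3221859
z = -15360 (z = (898 - 914)*(60*(-4)**2) = -960*16 = -16*960 = -15360)
z + H = -15360 + 3221859 = 3206499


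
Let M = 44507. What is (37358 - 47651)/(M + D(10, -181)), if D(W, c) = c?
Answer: -10293/44326 ≈ -0.23221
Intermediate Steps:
(37358 - 47651)/(M + D(10, -181)) = (37358 - 47651)/(44507 - 181) = -10293/44326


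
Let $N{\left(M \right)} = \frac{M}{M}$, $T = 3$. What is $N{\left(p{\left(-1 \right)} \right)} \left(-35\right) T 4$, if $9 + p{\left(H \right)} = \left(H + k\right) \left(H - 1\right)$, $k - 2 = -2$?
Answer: $-420$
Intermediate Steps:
$k = 0$ ($k = 2 - 2 = 0$)
$p{\left(H \right)} = -9 + H \left(-1 + H\right)$ ($p{\left(H \right)} = -9 + \left(H + 0\right) \left(H - 1\right) = -9 + H \left(-1 + H\right)$)
$N{\left(M \right)} = 1$
$N{\left(p{\left(-1 \right)} \right)} \left(-35\right) T 4 = 1 \left(-35\right) 3 \cdot 4 = \left(-35\right) 12 = -420$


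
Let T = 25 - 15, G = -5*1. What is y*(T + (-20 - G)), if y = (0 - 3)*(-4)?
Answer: -60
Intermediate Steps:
G = -5
y = 12 (y = -3*(-4) = 12)
T = 10
y*(T + (-20 - G)) = 12*(10 + (-20 - 1*(-5))) = 12*(10 + (-20 + 5)) = 12*(10 - 15) = 12*(-5) = -60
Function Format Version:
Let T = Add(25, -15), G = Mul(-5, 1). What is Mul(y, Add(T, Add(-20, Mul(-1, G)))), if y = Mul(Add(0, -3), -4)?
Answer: -60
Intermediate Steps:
G = -5
y = 12 (y = Mul(-3, -4) = 12)
T = 10
Mul(y, Add(T, Add(-20, Mul(-1, G)))) = Mul(12, Add(10, Add(-20, Mul(-1, -5)))) = Mul(12, Add(10, Add(-20, 5))) = Mul(12, Add(10, -15)) = Mul(12, -5) = -60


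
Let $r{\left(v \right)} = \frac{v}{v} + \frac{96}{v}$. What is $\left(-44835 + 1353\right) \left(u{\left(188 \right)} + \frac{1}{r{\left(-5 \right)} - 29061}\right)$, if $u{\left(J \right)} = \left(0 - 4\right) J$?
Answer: $\frac{2377113044577}{72698} \approx 3.2698 \cdot 10^{7}$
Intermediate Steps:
$r{\left(v \right)} = 1 + \frac{96}{v}$
$u{\left(J \right)} = - 4 J$
$\left(-44835 + 1353\right) \left(u{\left(188 \right)} + \frac{1}{r{\left(-5 \right)} - 29061}\right) = \left(-44835 + 1353\right) \left(\left(-4\right) 188 + \frac{1}{\frac{96 - 5}{-5} - 29061}\right) = - 43482 \left(-752 + \frac{1}{\left(- \frac{1}{5}\right) 91 - 29061}\right) = - 43482 \left(-752 + \frac{1}{- \frac{91}{5} - 29061}\right) = - 43482 \left(-752 + \frac{1}{- \frac{145396}{5}}\right) = - 43482 \left(-752 - \frac{5}{145396}\right) = \left(-43482\right) \left(- \frac{109337797}{145396}\right) = \frac{2377113044577}{72698}$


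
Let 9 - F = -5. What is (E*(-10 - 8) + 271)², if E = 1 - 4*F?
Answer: 1590121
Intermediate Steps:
F = 14 (F = 9 - 1*(-5) = 9 + 5 = 14)
E = -55 (E = 1 - 4*14 = 1 - 56 = -55)
(E*(-10 - 8) + 271)² = (-55*(-10 - 8) + 271)² = (-55*(-18) + 271)² = (990 + 271)² = 1261² = 1590121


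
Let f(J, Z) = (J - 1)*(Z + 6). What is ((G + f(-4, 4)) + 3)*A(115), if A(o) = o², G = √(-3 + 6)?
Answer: -621575 + 13225*√3 ≈ -5.9867e+5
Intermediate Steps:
f(J, Z) = (-1 + J)*(6 + Z)
G = √3 ≈ 1.7320
((G + f(-4, 4)) + 3)*A(115) = ((√3 + (-6 - 1*4 + 6*(-4) - 4*4)) + 3)*115² = ((√3 + (-6 - 4 - 24 - 16)) + 3)*13225 = ((√3 - 50) + 3)*13225 = ((-50 + √3) + 3)*13225 = (-47 + √3)*13225 = -621575 + 13225*√3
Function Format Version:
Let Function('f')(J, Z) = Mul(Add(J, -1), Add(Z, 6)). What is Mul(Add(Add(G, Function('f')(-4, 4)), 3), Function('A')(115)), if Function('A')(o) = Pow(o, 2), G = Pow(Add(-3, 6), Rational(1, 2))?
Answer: Add(-621575, Mul(13225, Pow(3, Rational(1, 2)))) ≈ -5.9867e+5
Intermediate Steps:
Function('f')(J, Z) = Mul(Add(-1, J), Add(6, Z))
G = Pow(3, Rational(1, 2)) ≈ 1.7320
Mul(Add(Add(G, Function('f')(-4, 4)), 3), Function('A')(115)) = Mul(Add(Add(Pow(3, Rational(1, 2)), Add(-6, Mul(-1, 4), Mul(6, -4), Mul(-4, 4))), 3), Pow(115, 2)) = Mul(Add(Add(Pow(3, Rational(1, 2)), Add(-6, -4, -24, -16)), 3), 13225) = Mul(Add(Add(Pow(3, Rational(1, 2)), -50), 3), 13225) = Mul(Add(Add(-50, Pow(3, Rational(1, 2))), 3), 13225) = Mul(Add(-47, Pow(3, Rational(1, 2))), 13225) = Add(-621575, Mul(13225, Pow(3, Rational(1, 2))))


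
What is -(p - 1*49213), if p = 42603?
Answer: 6610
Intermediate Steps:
-(p - 1*49213) = -(42603 - 1*49213) = -(42603 - 49213) = -1*(-6610) = 6610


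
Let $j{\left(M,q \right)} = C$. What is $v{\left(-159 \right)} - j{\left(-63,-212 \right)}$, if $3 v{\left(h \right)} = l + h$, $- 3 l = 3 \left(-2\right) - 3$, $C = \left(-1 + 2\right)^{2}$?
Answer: $-53$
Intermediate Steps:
$C = 1$ ($C = 1^{2} = 1$)
$l = 3$ ($l = - \frac{3 \left(-2\right) - 3}{3} = - \frac{-6 - 3}{3} = \left(- \frac{1}{3}\right) \left(-9\right) = 3$)
$j{\left(M,q \right)} = 1$
$v{\left(h \right)} = 1 + \frac{h}{3}$ ($v{\left(h \right)} = \frac{3 + h}{3} = 1 + \frac{h}{3}$)
$v{\left(-159 \right)} - j{\left(-63,-212 \right)} = \left(1 + \frac{1}{3} \left(-159\right)\right) - 1 = \left(1 - 53\right) - 1 = -52 - 1 = -53$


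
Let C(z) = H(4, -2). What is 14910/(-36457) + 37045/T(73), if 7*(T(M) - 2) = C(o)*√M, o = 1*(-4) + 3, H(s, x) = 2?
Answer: -66177644365/1749936 + 259315*√73/48 ≈ 8340.9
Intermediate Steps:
o = -1 (o = -4 + 3 = -1)
C(z) = 2
T(M) = 2 + 2*√M/7 (T(M) = 2 + (2*√M)/7 = 2 + 2*√M/7)
14910/(-36457) + 37045/T(73) = 14910/(-36457) + 37045/(2 + 2*√73/7) = 14910*(-1/36457) + 37045/(2 + 2*√73/7) = -14910/36457 + 37045/(2 + 2*√73/7)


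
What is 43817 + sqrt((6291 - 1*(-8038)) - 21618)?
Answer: 43817 + I*sqrt(7289) ≈ 43817.0 + 85.376*I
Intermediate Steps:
43817 + sqrt((6291 - 1*(-8038)) - 21618) = 43817 + sqrt((6291 + 8038) - 21618) = 43817 + sqrt(14329 - 21618) = 43817 + sqrt(-7289) = 43817 + I*sqrt(7289)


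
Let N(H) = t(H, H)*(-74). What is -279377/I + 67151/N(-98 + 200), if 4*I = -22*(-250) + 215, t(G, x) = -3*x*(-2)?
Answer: -1888647047/9585960 ≈ -197.02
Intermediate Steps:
t(G, x) = 6*x
I = 5715/4 (I = (-22*(-250) + 215)/4 = (5500 + 215)/4 = (¼)*5715 = 5715/4 ≈ 1428.8)
N(H) = -444*H (N(H) = (6*H)*(-74) = -444*H)
-279377/I + 67151/N(-98 + 200) = -279377/5715/4 + 67151/((-444*(-98 + 200))) = -279377*4/5715 + 67151/((-444*102)) = -1117508/5715 + 67151/(-45288) = -1117508/5715 + 67151*(-1/45288) = -1117508/5715 - 67151/45288 = -1888647047/9585960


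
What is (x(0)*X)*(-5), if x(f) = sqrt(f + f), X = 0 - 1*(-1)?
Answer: 0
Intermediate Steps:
X = 1 (X = 0 + 1 = 1)
x(f) = sqrt(2)*sqrt(f) (x(f) = sqrt(2*f) = sqrt(2)*sqrt(f))
(x(0)*X)*(-5) = ((sqrt(2)*sqrt(0))*1)*(-5) = ((sqrt(2)*0)*1)*(-5) = (0*1)*(-5) = 0*(-5) = 0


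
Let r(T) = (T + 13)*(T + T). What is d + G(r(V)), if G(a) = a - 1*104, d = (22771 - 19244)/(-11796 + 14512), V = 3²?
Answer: 796599/2716 ≈ 293.30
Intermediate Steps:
V = 9
r(T) = 2*T*(13 + T) (r(T) = (13 + T)*(2*T) = 2*T*(13 + T))
d = 3527/2716 ≈ 1.2986
G(a) = -104 + a (G(a) = a - 104 = -104 + a)
d + G(r(V)) = 3527/2716 + (-104 + 2*9*(13 + 9)) = 3527/2716 + (-104 + 2*9*22) = 3527/2716 + (-104 + 396) = 3527/2716 + 292 = 796599/2716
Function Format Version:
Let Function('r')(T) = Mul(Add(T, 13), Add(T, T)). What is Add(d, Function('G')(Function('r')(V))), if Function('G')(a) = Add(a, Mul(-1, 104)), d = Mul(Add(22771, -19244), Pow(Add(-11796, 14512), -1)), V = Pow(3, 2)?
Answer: Rational(796599, 2716) ≈ 293.30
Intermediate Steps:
V = 9
Function('r')(T) = Mul(2, T, Add(13, T)) (Function('r')(T) = Mul(Add(13, T), Mul(2, T)) = Mul(2, T, Add(13, T)))
d = Rational(3527, 2716) (d = Mul(3527, Pow(2716, -1)) = Mul(3527, Rational(1, 2716)) = Rational(3527, 2716) ≈ 1.2986)
Function('G')(a) = Add(-104, a) (Function('G')(a) = Add(a, -104) = Add(-104, a))
Add(d, Function('G')(Function('r')(V))) = Add(Rational(3527, 2716), Add(-104, Mul(2, 9, Add(13, 9)))) = Add(Rational(3527, 2716), Add(-104, Mul(2, 9, 22))) = Add(Rational(3527, 2716), Add(-104, 396)) = Add(Rational(3527, 2716), 292) = Rational(796599, 2716)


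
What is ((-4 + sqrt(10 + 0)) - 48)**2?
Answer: (52 - sqrt(10))**2 ≈ 2385.1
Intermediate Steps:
((-4 + sqrt(10 + 0)) - 48)**2 = ((-4 + sqrt(10)) - 48)**2 = (-52 + sqrt(10))**2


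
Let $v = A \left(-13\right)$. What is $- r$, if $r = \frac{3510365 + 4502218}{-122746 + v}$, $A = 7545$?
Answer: $\frac{8012583}{220831} \approx 36.284$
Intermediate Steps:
$v = -98085$ ($v = 7545 \left(-13\right) = -98085$)
$r = - \frac{8012583}{220831}$ ($r = \frac{3510365 + 4502218}{-122746 - 98085} = \frac{8012583}{-220831} = 8012583 \left(- \frac{1}{220831}\right) = - \frac{8012583}{220831} \approx -36.284$)
$- r = \left(-1\right) \left(- \frac{8012583}{220831}\right) = \frac{8012583}{220831}$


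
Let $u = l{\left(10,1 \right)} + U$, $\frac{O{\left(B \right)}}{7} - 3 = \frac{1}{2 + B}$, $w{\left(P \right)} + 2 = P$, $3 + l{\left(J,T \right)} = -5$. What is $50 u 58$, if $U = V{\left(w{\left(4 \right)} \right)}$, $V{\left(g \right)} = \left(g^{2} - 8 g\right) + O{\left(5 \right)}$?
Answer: $5800$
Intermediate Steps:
$l{\left(J,T \right)} = -8$ ($l{\left(J,T \right)} = -3 - 5 = -8$)
$w{\left(P \right)} = -2 + P$
$O{\left(B \right)} = 21 + \frac{7}{2 + B}$
$V{\left(g \right)} = 22 + g^{2} - 8 g$ ($V{\left(g \right)} = \left(g^{2} - 8 g\right) + \frac{7 \left(7 + 3 \cdot 5\right)}{2 + 5} = \left(g^{2} - 8 g\right) + \frac{7 \left(7 + 15\right)}{7} = \left(g^{2} - 8 g\right) + 7 \cdot \frac{1}{7} \cdot 22 = \left(g^{2} - 8 g\right) + 22 = 22 + g^{2} - 8 g$)
$U = 10$ ($U = 22 + \left(-2 + 4\right)^{2} - 8 \left(-2 + 4\right) = 22 + 2^{2} - 16 = 22 + 4 - 16 = 10$)
$u = 2$ ($u = -8 + 10 = 2$)
$50 u 58 = 50 \cdot 2 \cdot 58 = 100 \cdot 58 = 5800$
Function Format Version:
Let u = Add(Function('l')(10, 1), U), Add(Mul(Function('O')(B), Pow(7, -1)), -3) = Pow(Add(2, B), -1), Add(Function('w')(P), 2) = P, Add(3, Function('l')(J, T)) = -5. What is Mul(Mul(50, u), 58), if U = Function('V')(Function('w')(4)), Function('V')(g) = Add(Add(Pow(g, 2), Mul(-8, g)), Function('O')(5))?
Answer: 5800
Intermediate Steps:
Function('l')(J, T) = -8 (Function('l')(J, T) = Add(-3, -5) = -8)
Function('w')(P) = Add(-2, P)
Function('O')(B) = Add(21, Mul(7, Pow(Add(2, B), -1)))
Function('V')(g) = Add(22, Pow(g, 2), Mul(-8, g)) (Function('V')(g) = Add(Add(Pow(g, 2), Mul(-8, g)), Mul(7, Pow(Add(2, 5), -1), Add(7, Mul(3, 5)))) = Add(Add(Pow(g, 2), Mul(-8, g)), Mul(7, Pow(7, -1), Add(7, 15))) = Add(Add(Pow(g, 2), Mul(-8, g)), Mul(7, Rational(1, 7), 22)) = Add(Add(Pow(g, 2), Mul(-8, g)), 22) = Add(22, Pow(g, 2), Mul(-8, g)))
U = 10 (U = Add(22, Pow(Add(-2, 4), 2), Mul(-8, Add(-2, 4))) = Add(22, Pow(2, 2), Mul(-8, 2)) = Add(22, 4, -16) = 10)
u = 2 (u = Add(-8, 10) = 2)
Mul(Mul(50, u), 58) = Mul(Mul(50, 2), 58) = Mul(100, 58) = 5800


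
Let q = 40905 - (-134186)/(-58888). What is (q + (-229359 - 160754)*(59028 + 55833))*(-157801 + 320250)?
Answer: -214326795534411920885/29444 ≈ -7.2791e+15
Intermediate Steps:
q = 1204339727/29444 (q = 40905 - (-134186)*(-1)/58888 = 40905 - 1*67093/29444 = 40905 - 67093/29444 = 1204339727/29444 ≈ 40903.)
(q + (-229359 - 160754)*(59028 + 55833))*(-157801 + 320250) = (1204339727/29444 + (-229359 - 160754)*(59028 + 55833))*(-157801 + 320250) = (1204339727/29444 - 390113*114861)*162449 = (1204339727/29444 - 44808769293)*162449 = -1319348198723365/29444*162449 = -214326795534411920885/29444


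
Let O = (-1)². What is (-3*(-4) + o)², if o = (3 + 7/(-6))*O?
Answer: 6889/36 ≈ 191.36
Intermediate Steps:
O = 1
o = 11/6 (o = (3 + 7/(-6))*1 = (3 + 7*(-⅙))*1 = (3 - 7/6)*1 = (11/6)*1 = 11/6 ≈ 1.8333)
(-3*(-4) + o)² = (-3*(-4) + 11/6)² = (12 + 11/6)² = (83/6)² = 6889/36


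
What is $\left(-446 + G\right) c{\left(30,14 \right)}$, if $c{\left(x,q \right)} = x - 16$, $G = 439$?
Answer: $-98$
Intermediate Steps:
$c{\left(x,q \right)} = -16 + x$
$\left(-446 + G\right) c{\left(30,14 \right)} = \left(-446 + 439\right) \left(-16 + 30\right) = \left(-7\right) 14 = -98$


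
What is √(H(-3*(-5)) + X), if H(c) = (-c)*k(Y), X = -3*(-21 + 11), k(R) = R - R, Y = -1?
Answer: √30 ≈ 5.4772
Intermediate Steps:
k(R) = 0
X = 30 (X = -3*(-10) = 30)
H(c) = 0 (H(c) = -c*0 = 0)
√(H(-3*(-5)) + X) = √(0 + 30) = √30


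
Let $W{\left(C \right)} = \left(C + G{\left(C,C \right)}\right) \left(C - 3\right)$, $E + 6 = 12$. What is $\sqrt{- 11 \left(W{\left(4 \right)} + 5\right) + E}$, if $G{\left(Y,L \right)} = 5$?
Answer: $2 i \sqrt{37} \approx 12.166 i$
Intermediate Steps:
$E = 6$ ($E = -6 + 12 = 6$)
$W{\left(C \right)} = \left(-3 + C\right) \left(5 + C\right)$ ($W{\left(C \right)} = \left(C + 5\right) \left(C - 3\right) = \left(5 + C\right) \left(-3 + C\right) = \left(-3 + C\right) \left(5 + C\right)$)
$\sqrt{- 11 \left(W{\left(4 \right)} + 5\right) + E} = \sqrt{- 11 \left(\left(-15 + 4^{2} + 2 \cdot 4\right) + 5\right) + 6} = \sqrt{- 11 \left(\left(-15 + 16 + 8\right) + 5\right) + 6} = \sqrt{- 11 \left(9 + 5\right) + 6} = \sqrt{\left(-11\right) 14 + 6} = \sqrt{-154 + 6} = \sqrt{-148} = 2 i \sqrt{37}$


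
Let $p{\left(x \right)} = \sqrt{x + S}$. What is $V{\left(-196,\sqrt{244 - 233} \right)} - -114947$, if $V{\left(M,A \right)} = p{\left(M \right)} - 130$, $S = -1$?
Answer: $114817 + i \sqrt{197} \approx 1.1482 \cdot 10^{5} + 14.036 i$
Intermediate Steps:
$p{\left(x \right)} = \sqrt{-1 + x}$ ($p{\left(x \right)} = \sqrt{x - 1} = \sqrt{-1 + x}$)
$V{\left(M,A \right)} = -130 + \sqrt{-1 + M}$ ($V{\left(M,A \right)} = \sqrt{-1 + M} - 130 = -130 + \sqrt{-1 + M}$)
$V{\left(-196,\sqrt{244 - 233} \right)} - -114947 = \left(-130 + \sqrt{-1 - 196}\right) - -114947 = \left(-130 + \sqrt{-197}\right) + 114947 = \left(-130 + i \sqrt{197}\right) + 114947 = 114817 + i \sqrt{197}$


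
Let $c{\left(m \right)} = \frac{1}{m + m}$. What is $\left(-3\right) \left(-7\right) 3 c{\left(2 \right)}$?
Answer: $\frac{63}{4} \approx 15.75$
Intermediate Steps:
$c{\left(m \right)} = \frac{1}{2 m}$
$\left(-3\right) \left(-7\right) 3 c{\left(2 \right)} = \left(-3\right) \left(-7\right) 3 \frac{1}{2 \cdot 2} = 21 \cdot 3 \cdot \frac{1}{2} \cdot \frac{1}{2} = 63 \cdot \frac{1}{4} = \frac{63}{4}$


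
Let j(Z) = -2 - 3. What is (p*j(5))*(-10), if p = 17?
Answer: 850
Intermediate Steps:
j(Z) = -5
(p*j(5))*(-10) = (17*(-5))*(-10) = -85*(-10) = 850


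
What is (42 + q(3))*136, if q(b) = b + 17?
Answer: 8432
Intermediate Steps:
q(b) = 17 + b
(42 + q(3))*136 = (42 + (17 + 3))*136 = (42 + 20)*136 = 62*136 = 8432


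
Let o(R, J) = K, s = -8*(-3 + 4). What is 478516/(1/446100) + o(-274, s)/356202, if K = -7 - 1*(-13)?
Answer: 12672835285849201/59367 ≈ 2.1347e+11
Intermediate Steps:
K = 6 (K = -7 + 13 = 6)
s = -8 (s = -8*1 = -8)
o(R, J) = 6
478516/(1/446100) + o(-274, s)/356202 = 478516/(1/446100) + 6/356202 = 478516/(1/446100) + 6*(1/356202) = 478516*446100 + 1/59367 = 213465987600 + 1/59367 = 12672835285849201/59367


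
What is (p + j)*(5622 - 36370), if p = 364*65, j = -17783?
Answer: -180705996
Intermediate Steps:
p = 23660
(p + j)*(5622 - 36370) = (23660 - 17783)*(5622 - 36370) = 5877*(-30748) = -180705996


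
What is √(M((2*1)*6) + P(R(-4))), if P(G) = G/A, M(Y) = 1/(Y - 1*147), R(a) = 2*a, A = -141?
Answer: √220665/2115 ≈ 0.22210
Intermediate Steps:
M(Y) = 1/(-147 + Y) (M(Y) = 1/(Y - 147) = 1/(-147 + Y))
P(G) = -G/141 (P(G) = G/(-141) = G*(-1/141) = -G/141)
√(M((2*1)*6) + P(R(-4))) = √(1/(-147 + (2*1)*6) - 2*(-4)/141) = √(1/(-147 + 2*6) - 1/141*(-8)) = √(1/(-147 + 12) + 8/141) = √(1/(-135) + 8/141) = √(-1/135 + 8/141) = √(313/6345) = √220665/2115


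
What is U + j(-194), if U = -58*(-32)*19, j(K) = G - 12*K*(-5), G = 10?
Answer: 23634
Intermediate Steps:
j(K) = 10 + 60*K (j(K) = 10 - 12*K*(-5) = 10 - (-60)*K = 10 + 60*K)
U = 35264 (U = 1856*19 = 35264)
U + j(-194) = 35264 + (10 + 60*(-194)) = 35264 + (10 - 11640) = 35264 - 11630 = 23634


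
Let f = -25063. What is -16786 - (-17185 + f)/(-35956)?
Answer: -150899916/8989 ≈ -16787.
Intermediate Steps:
-16786 - (-17185 + f)/(-35956) = -16786 - (-17185 - 25063)/(-35956) = -16786 - (-42248)*(-1)/35956 = -16786 - 1*10562/8989 = -16786 - 10562/8989 = -150899916/8989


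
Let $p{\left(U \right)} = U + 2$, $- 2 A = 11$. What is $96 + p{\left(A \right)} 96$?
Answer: $-240$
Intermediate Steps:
$A = - \frac{11}{2}$ ($A = \left(- \frac{1}{2}\right) 11 = - \frac{11}{2} \approx -5.5$)
$p{\left(U \right)} = 2 + U$
$96 + p{\left(A \right)} 96 = 96 + \left(2 - \frac{11}{2}\right) 96 = 96 - 336 = -240$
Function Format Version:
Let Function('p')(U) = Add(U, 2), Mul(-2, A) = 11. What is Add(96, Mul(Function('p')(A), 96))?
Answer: -240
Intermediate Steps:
A = Rational(-11, 2) (A = Mul(Rational(-1, 2), 11) = Rational(-11, 2) ≈ -5.5000)
Function('p')(U) = Add(2, U)
Add(96, Mul(Function('p')(A), 96)) = Add(96, Mul(Add(2, Rational(-11, 2)), 96)) = Add(96, Mul(Rational(-7, 2), 96)) = Add(96, -336) = -240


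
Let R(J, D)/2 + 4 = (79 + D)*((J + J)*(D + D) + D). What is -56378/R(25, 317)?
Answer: -28189/12678728 ≈ -0.0022233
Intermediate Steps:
R(J, D) = -8 + 2*(79 + D)*(D + 4*D*J) (R(J, D) = -8 + 2*((79 + D)*((J + J)*(D + D) + D)) = -8 + 2*((79 + D)*((2*J)*(2*D) + D)) = -8 + 2*((79 + D)*(4*D*J + D)) = -8 + 2*((79 + D)*(D + 4*D*J)) = -8 + 2*(79 + D)*(D + 4*D*J))
-56378/R(25, 317) = -56378/(-8 + 2*317**2 + 158*317 + 8*25*317**2 + 632*317*25) = -56378/(-8 + 2*100489 + 50086 + 8*25*100489 + 5008600) = -56378/(-8 + 200978 + 50086 + 20097800 + 5008600) = -56378/25357456 = -56378*1/25357456 = -28189/12678728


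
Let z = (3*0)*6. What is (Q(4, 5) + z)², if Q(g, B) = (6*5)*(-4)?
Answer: 14400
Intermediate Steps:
Q(g, B) = -120 (Q(g, B) = 30*(-4) = -120)
z = 0 (z = 0*6 = 0)
(Q(4, 5) + z)² = (-120 + 0)² = (-120)² = 14400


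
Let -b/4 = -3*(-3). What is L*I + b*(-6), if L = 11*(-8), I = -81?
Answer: 7344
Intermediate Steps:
b = -36 (b = -(-12)*(-3) = -4*9 = -36)
L = -88
L*I + b*(-6) = -88*(-81) - 36*(-6) = 7128 + 216 = 7344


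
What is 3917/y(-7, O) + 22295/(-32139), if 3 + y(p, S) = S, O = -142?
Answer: -129121238/4660155 ≈ -27.707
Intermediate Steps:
y(p, S) = -3 + S
3917/y(-7, O) + 22295/(-32139) = 3917/(-3 - 142) + 22295/(-32139) = 3917/(-145) + 22295*(-1/32139) = 3917*(-1/145) - 22295/32139 = -3917/145 - 22295/32139 = -129121238/4660155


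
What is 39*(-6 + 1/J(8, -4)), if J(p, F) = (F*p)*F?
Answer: -29913/128 ≈ -233.70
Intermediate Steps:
J(p, F) = p*F**2
39*(-6 + 1/J(8, -4)) = 39*(-6 + 1/(8*(-4)**2)) = 39*(-6 + 1/(8*16)) = 39*(-6 + 1/128) = 39*(-767/128) = -29913/128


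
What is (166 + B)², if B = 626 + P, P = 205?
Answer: 994009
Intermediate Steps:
B = 831 (B = 626 + 205 = 831)
(166 + B)² = (166 + 831)² = 997² = 994009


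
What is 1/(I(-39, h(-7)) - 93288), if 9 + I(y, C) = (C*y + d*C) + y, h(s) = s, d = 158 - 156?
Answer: -1/93077 ≈ -1.0744e-5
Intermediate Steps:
d = 2
I(y, C) = -9 + y + 2*C + C*y (I(y, C) = -9 + ((C*y + 2*C) + y) = -9 + ((2*C + C*y) + y) = -9 + (y + 2*C + C*y) = -9 + y + 2*C + C*y)
1/(I(-39, h(-7)) - 93288) = 1/((-9 - 39 + 2*(-7) - 7*(-39)) - 93288) = 1/((-9 - 39 - 14 + 273) - 93288) = 1/(211 - 93288) = 1/(-93077) = -1/93077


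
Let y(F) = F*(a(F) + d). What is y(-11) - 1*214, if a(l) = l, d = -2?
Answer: -71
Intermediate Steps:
y(F) = F*(-2 + F) (y(F) = F*(F - 2) = F*(-2 + F))
y(-11) - 1*214 = -11*(-2 - 11) - 1*214 = -11*(-13) - 214 = 143 - 214 = -71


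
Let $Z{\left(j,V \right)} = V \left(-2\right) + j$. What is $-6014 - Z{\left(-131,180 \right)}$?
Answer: $-5523$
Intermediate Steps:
$Z{\left(j,V \right)} = j - 2 V$ ($Z{\left(j,V \right)} = - 2 V + j = j - 2 V$)
$-6014 - Z{\left(-131,180 \right)} = -6014 - \left(-131 - 360\right) = -6014 - -491 = -6014 + 491 = -5523$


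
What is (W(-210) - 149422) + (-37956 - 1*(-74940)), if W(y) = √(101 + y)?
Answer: -112438 + I*√109 ≈ -1.1244e+5 + 10.44*I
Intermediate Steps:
(W(-210) - 149422) + (-37956 - 1*(-74940)) = (√(101 - 210) - 149422) + (-37956 - 1*(-74940)) = (√(-109) - 149422) + (-37956 + 74940) = (I*√109 - 149422) + 36984 = (-149422 + I*√109) + 36984 = -112438 + I*√109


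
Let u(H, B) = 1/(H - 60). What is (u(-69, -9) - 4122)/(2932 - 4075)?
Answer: 531739/147447 ≈ 3.6063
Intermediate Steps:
u(H, B) = 1/(-60 + H)
(u(-69, -9) - 4122)/(2932 - 4075) = (1/(-60 - 69) - 4122)/(2932 - 4075) = (1/(-129) - 4122)/(-1143) = (-1/129 - 4122)*(-1/1143) = -531739/129*(-1/1143) = 531739/147447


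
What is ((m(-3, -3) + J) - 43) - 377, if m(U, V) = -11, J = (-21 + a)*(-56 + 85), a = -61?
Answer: -2809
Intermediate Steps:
J = -2378 (J = (-21 - 61)*(-56 + 85) = -82*29 = -2378)
((m(-3, -3) + J) - 43) - 377 = ((-11 - 2378) - 43) - 377 = (-2389 - 43) - 377 = -2432 - 377 = -2809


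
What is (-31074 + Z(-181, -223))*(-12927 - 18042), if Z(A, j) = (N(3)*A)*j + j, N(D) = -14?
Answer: 18469261251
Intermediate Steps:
Z(A, j) = j - 14*A*j (Z(A, j) = (-14*A)*j + j = -14*A*j + j = j - 14*A*j)
(-31074 + Z(-181, -223))*(-12927 - 18042) = (-31074 - 223*(1 - 14*(-181)))*(-12927 - 18042) = (-31074 - 223*(1 + 2534))*(-30969) = (-31074 - 223*2535)*(-30969) = (-31074 - 565305)*(-30969) = -596379*(-30969) = 18469261251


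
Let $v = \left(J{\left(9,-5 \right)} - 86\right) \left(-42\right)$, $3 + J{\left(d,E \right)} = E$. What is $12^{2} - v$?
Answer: $-3804$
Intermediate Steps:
$J{\left(d,E \right)} = -3 + E$
$v = 3948$ ($v = \left(\left(-3 - 5\right) - 86\right) \left(-42\right) = \left(-8 - 86\right) \left(-42\right) = \left(-94\right) \left(-42\right) = 3948$)
$12^{2} - v = 12^{2} - 3948 = 144 - 3948 = -3804$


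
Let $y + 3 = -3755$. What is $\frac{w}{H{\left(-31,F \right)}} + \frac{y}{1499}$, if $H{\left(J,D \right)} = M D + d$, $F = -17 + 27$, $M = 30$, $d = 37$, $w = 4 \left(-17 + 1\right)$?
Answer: $- \frac{1362382}{505163} \approx -2.6969$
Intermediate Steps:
$w = -64$ ($w = 4 \left(-16\right) = -64$)
$y = -3758$ ($y = -3 - 3755 = -3758$)
$F = 10$
$H{\left(J,D \right)} = 37 + 30 D$ ($H{\left(J,D \right)} = 30 D + 37 = 37 + 30 D$)
$\frac{w}{H{\left(-31,F \right)}} + \frac{y}{1499} = - \frac{64}{37 + 30 \cdot 10} - \frac{3758}{1499} = - \frac{64}{37 + 300} - \frac{3758}{1499} = - \frac{64}{337} - \frac{3758}{1499} = - \frac{1362382}{505163}$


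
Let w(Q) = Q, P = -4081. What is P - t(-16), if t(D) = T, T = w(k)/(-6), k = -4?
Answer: -12245/3 ≈ -4081.7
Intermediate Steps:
T = ⅔ (T = -4/(-6) = -⅙*(-4) = ⅔ ≈ 0.66667)
t(D) = ⅔
P - t(-16) = -4081 - 1*⅔ = -4081 - ⅔ = -12245/3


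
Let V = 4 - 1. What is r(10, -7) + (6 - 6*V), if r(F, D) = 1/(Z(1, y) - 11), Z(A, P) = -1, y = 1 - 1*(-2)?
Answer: -145/12 ≈ -12.083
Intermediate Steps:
V = 3
y = 3 (y = 1 + 2 = 3)
r(F, D) = -1/12 (r(F, D) = 1/(-1 - 11) = 1/(-12) = -1/12)
r(10, -7) + (6 - 6*V) = -1/12 + (6 - 6*3) = -1/12 + (6 - 18) = -1/12 - 12 = -145/12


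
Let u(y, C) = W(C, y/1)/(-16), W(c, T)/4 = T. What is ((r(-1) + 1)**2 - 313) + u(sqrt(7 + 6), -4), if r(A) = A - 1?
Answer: -312 - sqrt(13)/4 ≈ -312.90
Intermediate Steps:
W(c, T) = 4*T
r(A) = -1 + A
u(y, C) = -y/4 (u(y, C) = (4*(y/1))/(-16) = (4*(y*1))*(-1/16) = (4*y)*(-1/16) = -y/4)
((r(-1) + 1)**2 - 313) + u(sqrt(7 + 6), -4) = (((-1 - 1) + 1)**2 - 313) - sqrt(7 + 6)/4 = ((-2 + 1)**2 - 313) - sqrt(13)/4 = ((-1)**2 - 313) - sqrt(13)/4 = (1 - 313) - sqrt(13)/4 = -312 - sqrt(13)/4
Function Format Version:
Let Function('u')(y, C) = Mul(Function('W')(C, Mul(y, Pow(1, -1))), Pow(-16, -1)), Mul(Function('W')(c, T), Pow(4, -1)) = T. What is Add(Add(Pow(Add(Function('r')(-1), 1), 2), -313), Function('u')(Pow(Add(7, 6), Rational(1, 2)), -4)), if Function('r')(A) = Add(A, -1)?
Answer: Add(-312, Mul(Rational(-1, 4), Pow(13, Rational(1, 2)))) ≈ -312.90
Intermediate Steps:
Function('W')(c, T) = Mul(4, T)
Function('r')(A) = Add(-1, A)
Function('u')(y, C) = Mul(Rational(-1, 4), y) (Function('u')(y, C) = Mul(Mul(4, Mul(y, Pow(1, -1))), Pow(-16, -1)) = Mul(Mul(4, Mul(y, 1)), Rational(-1, 16)) = Mul(Mul(4, y), Rational(-1, 16)) = Mul(Rational(-1, 4), y))
Add(Add(Pow(Add(Function('r')(-1), 1), 2), -313), Function('u')(Pow(Add(7, 6), Rational(1, 2)), -4)) = Add(Add(Pow(Add(Add(-1, -1), 1), 2), -313), Mul(Rational(-1, 4), Pow(Add(7, 6), Rational(1, 2)))) = Add(Add(Pow(Add(-2, 1), 2), -313), Mul(Rational(-1, 4), Pow(13, Rational(1, 2)))) = Add(Add(Pow(-1, 2), -313), Mul(Rational(-1, 4), Pow(13, Rational(1, 2)))) = Add(Add(1, -313), Mul(Rational(-1, 4), Pow(13, Rational(1, 2)))) = Add(-312, Mul(Rational(-1, 4), Pow(13, Rational(1, 2))))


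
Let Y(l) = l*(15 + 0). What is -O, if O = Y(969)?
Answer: -14535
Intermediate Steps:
Y(l) = 15*l (Y(l) = l*15 = 15*l)
O = 14535 (O = 15*969 = 14535)
-O = -1*14535 = -14535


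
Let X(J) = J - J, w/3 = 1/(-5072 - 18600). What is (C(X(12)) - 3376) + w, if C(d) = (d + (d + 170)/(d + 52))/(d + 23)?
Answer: -23894079765/7077928 ≈ -3375.9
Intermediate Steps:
w = -3/23672 (w = 3/(-5072 - 18600) = 3/(-23672) = 3*(-1/23672) = -3/23672 ≈ -0.00012673)
X(J) = 0
C(d) = (d + (170 + d)/(52 + d))/(23 + d)
(C(X(12)) - 3376) + w = ((170 + 0**2 + 53*0)/(1196 + 0**2 + 75*0) - 3376) - 3/23672 = ((170 + 0 + 0)/(1196 + 0 + 0) - 3376) - 3/23672 = (170/1196 - 3376) - 3/23672 = ((1/1196)*170 - 3376) - 3/23672 = (85/598 - 3376) - 3/23672 = -2018763/598 - 3/23672 = -23894079765/7077928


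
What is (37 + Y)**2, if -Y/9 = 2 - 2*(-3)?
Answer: 1225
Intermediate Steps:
Y = -72 (Y = -9*(2 - 2*(-3)) = -9*(2 + 6) = -9*8 = -72)
(37 + Y)**2 = (37 - 72)**2 = (-35)**2 = 1225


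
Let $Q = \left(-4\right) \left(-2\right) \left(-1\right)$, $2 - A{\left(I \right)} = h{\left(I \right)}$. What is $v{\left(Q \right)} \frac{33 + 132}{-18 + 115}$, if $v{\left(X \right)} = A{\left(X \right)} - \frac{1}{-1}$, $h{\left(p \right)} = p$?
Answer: $\frac{1815}{97} \approx 18.711$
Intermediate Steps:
$A{\left(I \right)} = 2 - I$
$Q = -8$ ($Q = 8 \left(-1\right) = -8$)
$v{\left(X \right)} = 3 - X$ ($v{\left(X \right)} = \left(2 - X\right) - \frac{1}{-1} = \left(2 - X\right) - -1 = \left(2 - X\right) + 1 = 3 - X$)
$v{\left(Q \right)} \frac{33 + 132}{-18 + 115} = \left(3 - -8\right) \frac{33 + 132}{-18 + 115} = \left(3 + 8\right) \frac{165}{97} = 11 \cdot 165 \cdot \frac{1}{97} = 11 \cdot \frac{165}{97} = \frac{1815}{97}$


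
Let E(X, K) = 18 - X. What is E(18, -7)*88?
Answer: 0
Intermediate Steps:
E(18, -7)*88 = (18 - 1*18)*88 = (18 - 18)*88 = 0*88 = 0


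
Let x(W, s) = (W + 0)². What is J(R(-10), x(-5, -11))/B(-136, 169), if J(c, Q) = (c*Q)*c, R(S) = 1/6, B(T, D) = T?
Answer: -25/4896 ≈ -0.0051062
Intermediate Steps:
x(W, s) = W²
R(S) = ⅙
J(c, Q) = Q*c² (J(c, Q) = (Q*c)*c = Q*c²)
J(R(-10), x(-5, -11))/B(-136, 169) = ((-5)²*(⅙)²)/(-136) = (25*(1/36))*(-1/136) = (25/36)*(-1/136) = -25/4896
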